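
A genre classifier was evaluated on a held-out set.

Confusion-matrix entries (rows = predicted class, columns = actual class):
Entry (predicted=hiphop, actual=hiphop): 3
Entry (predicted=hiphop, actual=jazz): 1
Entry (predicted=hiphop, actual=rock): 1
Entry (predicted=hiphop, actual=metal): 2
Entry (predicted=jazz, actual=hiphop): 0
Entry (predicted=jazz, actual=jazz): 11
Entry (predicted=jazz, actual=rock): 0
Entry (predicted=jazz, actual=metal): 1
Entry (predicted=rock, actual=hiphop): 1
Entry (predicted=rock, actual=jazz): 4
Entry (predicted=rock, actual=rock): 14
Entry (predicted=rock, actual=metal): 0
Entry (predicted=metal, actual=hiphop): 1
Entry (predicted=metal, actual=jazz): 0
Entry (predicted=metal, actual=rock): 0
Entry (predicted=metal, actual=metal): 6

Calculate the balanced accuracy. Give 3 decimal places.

0.722

Balanced accuracy = mean of per-class recall.
  hiphop: recall = 3/5 = 0.6000
  jazz: recall = 11/16 = 0.6875
  rock: recall = 14/15 = 0.9333
  metal: recall = 6/9 = 0.6667
Mean = (0.6000 + 0.6875 + 0.9333 + 0.6667) / 4 = 0.722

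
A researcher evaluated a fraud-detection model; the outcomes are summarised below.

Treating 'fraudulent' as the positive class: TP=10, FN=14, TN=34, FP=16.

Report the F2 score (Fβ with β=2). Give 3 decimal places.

0.410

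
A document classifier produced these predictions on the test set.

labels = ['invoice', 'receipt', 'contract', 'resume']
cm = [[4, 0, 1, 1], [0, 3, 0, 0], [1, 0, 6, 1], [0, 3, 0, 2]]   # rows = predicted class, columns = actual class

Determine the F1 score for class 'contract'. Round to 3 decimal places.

F1 score = 2·TP/(2·TP+FP+FN).
contract: TP=6, FP=1+0+1=2, FN=1+0+0=1 → 12/15 = 0.8000

0.800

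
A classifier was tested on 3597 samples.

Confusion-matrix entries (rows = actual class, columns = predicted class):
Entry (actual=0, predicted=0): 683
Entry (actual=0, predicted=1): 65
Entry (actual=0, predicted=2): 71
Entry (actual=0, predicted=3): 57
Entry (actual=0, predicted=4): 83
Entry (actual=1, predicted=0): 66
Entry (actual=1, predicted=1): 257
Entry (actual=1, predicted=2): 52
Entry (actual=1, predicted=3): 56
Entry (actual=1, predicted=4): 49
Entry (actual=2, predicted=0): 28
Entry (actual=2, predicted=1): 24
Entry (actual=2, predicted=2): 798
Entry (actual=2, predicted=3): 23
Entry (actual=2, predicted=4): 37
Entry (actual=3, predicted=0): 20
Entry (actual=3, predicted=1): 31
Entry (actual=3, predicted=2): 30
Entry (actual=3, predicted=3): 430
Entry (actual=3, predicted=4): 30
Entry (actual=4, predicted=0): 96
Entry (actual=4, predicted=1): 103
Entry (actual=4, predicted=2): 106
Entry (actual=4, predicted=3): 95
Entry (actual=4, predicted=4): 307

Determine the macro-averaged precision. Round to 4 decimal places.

0.6625

Per-class precision (TP/(TP+FP)):
  0: TP=683, FP=66+28+20+96=210 → 683/893 = 0.76484
  1: TP=257, FP=65+24+31+103=223 → 257/480 = 0.53542
  2: TP=798, FP=71+52+30+106=259 → 798/1057 = 0.75497
  3: TP=430, FP=57+56+23+95=231 → 430/661 = 0.65053
  4: TP=307, FP=83+49+37+30=199 → 307/506 = 0.60672
Macro-precision = mean = (0.76484 + 0.53542 + 0.75497 + 0.65053 + 0.60672) / 5 = 0.6625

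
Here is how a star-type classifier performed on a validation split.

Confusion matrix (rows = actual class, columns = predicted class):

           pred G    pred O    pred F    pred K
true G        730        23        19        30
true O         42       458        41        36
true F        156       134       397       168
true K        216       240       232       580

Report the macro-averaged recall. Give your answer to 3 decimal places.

Per-class recall (TP/(TP+FN)):
  G: TP=730, FN=23+19+30=72 → 730/802 = 0.9102
  O: TP=458, FN=42+41+36=119 → 458/577 = 0.7938
  F: TP=397, FN=156+134+168=458 → 397/855 = 0.4643
  K: TP=580, FN=216+240+232=688 → 580/1268 = 0.4574
Macro-recall = mean = (0.9102 + 0.7938 + 0.4643 + 0.4574) / 4 = 0.656

0.656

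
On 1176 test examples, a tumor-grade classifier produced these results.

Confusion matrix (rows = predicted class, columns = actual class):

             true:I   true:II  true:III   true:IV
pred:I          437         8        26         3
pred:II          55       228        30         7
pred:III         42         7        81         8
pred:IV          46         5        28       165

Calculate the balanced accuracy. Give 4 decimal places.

0.7663

Balanced accuracy = mean of per-class recall.
  I: recall = 437/580 = 0.75345
  II: recall = 228/248 = 0.91935
  III: recall = 81/165 = 0.49091
  IV: recall = 165/183 = 0.90164
Mean = (0.75345 + 0.91935 + 0.49091 + 0.90164) / 4 = 0.7663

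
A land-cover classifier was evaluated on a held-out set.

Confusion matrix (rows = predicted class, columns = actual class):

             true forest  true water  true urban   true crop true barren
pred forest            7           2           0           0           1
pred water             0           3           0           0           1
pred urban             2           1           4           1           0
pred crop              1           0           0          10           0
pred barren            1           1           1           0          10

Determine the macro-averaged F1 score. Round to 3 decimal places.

Per-class F1 score (2·TP/(2·TP+FP+FN)):
  forest: TP=7, FP=2+0+0+1=3, FN=0+2+1+1=4 → 14/21 = 0.6667
  water: TP=3, FP=0+0+0+1=1, FN=2+1+0+1=4 → 6/11 = 0.5455
  urban: TP=4, FP=2+1+1+0=4, FN=0+0+0+1=1 → 8/13 = 0.6154
  crop: TP=10, FP=1+0+0+0=1, FN=0+0+1+0=1 → 20/22 = 0.9091
  barren: TP=10, FP=1+1+1+0=3, FN=1+1+0+0=2 → 20/25 = 0.8000
Macro-F1 score = mean = (0.6667 + 0.5455 + 0.6154 + 0.9091 + 0.8000) / 5 = 0.707

0.707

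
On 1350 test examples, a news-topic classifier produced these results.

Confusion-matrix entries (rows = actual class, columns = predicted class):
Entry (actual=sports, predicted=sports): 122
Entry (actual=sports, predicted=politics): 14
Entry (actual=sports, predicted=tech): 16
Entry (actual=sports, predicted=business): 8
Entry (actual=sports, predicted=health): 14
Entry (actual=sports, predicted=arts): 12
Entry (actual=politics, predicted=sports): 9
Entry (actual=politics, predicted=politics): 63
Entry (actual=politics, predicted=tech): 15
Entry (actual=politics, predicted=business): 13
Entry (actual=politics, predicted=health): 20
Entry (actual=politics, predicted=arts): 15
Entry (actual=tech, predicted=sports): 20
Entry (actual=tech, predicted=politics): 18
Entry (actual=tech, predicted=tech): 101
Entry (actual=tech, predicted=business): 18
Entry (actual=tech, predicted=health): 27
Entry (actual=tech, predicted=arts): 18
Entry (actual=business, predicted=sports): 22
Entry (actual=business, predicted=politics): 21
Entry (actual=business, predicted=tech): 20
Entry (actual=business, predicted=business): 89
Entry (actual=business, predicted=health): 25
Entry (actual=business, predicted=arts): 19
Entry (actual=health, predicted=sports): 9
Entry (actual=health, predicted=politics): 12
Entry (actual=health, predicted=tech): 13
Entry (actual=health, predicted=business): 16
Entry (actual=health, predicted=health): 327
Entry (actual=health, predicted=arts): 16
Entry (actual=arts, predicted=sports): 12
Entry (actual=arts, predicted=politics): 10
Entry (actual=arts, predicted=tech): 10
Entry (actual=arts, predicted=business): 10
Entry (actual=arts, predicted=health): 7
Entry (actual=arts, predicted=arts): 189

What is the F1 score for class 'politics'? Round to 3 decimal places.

0.462

F1 score = 2·TP/(2·TP+FP+FN).
politics: TP=63, FP=14+18+21+12+10=75, FN=9+15+13+20+15=72 → 126/273 = 0.4615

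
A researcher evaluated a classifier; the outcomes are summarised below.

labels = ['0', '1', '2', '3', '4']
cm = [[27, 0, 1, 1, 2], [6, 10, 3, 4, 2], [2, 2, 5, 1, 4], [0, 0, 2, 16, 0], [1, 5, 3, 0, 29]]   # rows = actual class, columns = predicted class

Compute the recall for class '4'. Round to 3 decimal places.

0.763

Take TP from the diagonal, FP from the rest of the '4' prediction marginal, FN from the rest of the '4' actual marginal.
recall = TP/(TP+FN).
4: TP=29, FN=1+5+3+0=9 → 29/38 = 0.7632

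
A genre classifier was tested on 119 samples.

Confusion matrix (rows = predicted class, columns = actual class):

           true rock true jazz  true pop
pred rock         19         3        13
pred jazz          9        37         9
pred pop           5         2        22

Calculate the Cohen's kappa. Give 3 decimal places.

0.482

Observed agreement pₒ = trace/N = 78/119 = 0.6555
Expected agreement pₑ = Σ (rowᵢ·colᵢ)/N² = (33·35 + 42·55 + 44·29)/119² = 0.3348
κ = (pₒ − pₑ)/(1 − pₑ) = (0.6555 − 0.3348)/(1 − 0.3348) = 0.482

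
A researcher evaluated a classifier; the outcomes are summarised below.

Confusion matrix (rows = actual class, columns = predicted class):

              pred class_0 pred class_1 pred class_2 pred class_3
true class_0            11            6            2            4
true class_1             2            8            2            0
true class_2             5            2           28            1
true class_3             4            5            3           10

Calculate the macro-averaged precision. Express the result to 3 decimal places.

Per-class precision (TP/(TP+FP)):
  class_0: TP=11, FP=2+5+4=11 → 11/22 = 0.5000
  class_1: TP=8, FP=6+2+5=13 → 8/21 = 0.3810
  class_2: TP=28, FP=2+2+3=7 → 28/35 = 0.8000
  class_3: TP=10, FP=4+0+1=5 → 10/15 = 0.6667
Macro-precision = mean = (0.5000 + 0.3810 + 0.8000 + 0.6667) / 4 = 0.587

0.587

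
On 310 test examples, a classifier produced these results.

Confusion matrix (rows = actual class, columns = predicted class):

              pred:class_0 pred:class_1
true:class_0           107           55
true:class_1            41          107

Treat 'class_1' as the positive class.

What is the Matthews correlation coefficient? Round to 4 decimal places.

MCC = (TP·TN − FP·FN) / √((TP+FP)(TP+FN)(TN+FP)(TN+FN))
Numerator = 107·107 − 55·41 = 9194
Denominator = √(162·148·162·148) = √574848576 = 23976.0000
MCC = 9194 / 23976.0000 = 0.3835

0.3835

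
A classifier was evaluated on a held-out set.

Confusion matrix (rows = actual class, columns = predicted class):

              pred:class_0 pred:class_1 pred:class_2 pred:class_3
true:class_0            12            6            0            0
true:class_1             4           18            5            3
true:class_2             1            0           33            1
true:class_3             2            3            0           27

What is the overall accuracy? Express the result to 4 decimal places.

0.7826

Accuracy = trace / total = (12+18+33+27=90) / 115 = 90/115 = 0.7826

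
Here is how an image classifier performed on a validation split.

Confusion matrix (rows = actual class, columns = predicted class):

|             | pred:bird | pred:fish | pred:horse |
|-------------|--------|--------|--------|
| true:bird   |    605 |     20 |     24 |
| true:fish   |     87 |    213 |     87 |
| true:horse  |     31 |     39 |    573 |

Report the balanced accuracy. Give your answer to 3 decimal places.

Balanced accuracy = mean of per-class recall.
  bird: recall = 605/649 = 0.9322
  fish: recall = 213/387 = 0.5504
  horse: recall = 573/643 = 0.8911
Mean = (0.9322 + 0.5504 + 0.8911) / 3 = 0.791

0.791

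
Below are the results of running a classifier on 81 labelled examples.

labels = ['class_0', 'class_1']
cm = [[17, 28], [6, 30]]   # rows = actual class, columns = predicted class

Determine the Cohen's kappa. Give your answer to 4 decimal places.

0.1990

Observed agreement pₒ = trace/N = 47/81 = 0.58025
Expected agreement pₑ = Σ (rowᵢ·colᵢ)/N² = (45·23 + 36·58)/81² = 0.47599
κ = (pₒ − pₑ)/(1 − pₑ) = (0.58025 − 0.47599)/(1 − 0.47599) = 0.1990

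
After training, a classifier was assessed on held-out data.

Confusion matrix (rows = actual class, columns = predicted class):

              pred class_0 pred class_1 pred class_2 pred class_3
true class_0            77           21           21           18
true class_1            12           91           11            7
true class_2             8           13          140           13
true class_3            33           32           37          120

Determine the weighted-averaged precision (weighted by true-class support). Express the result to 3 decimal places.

0.667

Per-class precision (TP/(TP+FP)):
  class_0: TP=77, FP=12+8+33=53 → 77/130 = 0.5923
  class_1: TP=91, FP=21+13+32=66 → 91/157 = 0.5796
  class_2: TP=140, FP=21+11+37=69 → 140/209 = 0.6699
  class_3: TP=120, FP=18+7+13=38 → 120/158 = 0.7595
Weighted-precision = Σ (supportᵢ/N)·precisionᵢ with N=654: (137/654)·0.5923 + (121/654)·0.5796 + (174/654)·0.6699 + (222/654)·0.7595 = 0.667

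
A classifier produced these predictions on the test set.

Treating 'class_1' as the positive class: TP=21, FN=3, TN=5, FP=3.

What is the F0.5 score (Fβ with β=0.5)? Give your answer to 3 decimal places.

Fβ = (1+β²)·TP / ((1+β²)·TP + β²·FN + FP), with β²=1/4
= 1.25·21 / (1.25·21 + 0.25·3 + 3) = 0.875

0.875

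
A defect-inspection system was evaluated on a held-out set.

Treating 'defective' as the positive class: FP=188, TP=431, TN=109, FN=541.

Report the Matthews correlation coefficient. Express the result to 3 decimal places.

MCC = (TP·TN − FP·FN) / √((TP+FP)(TP+FN)(TN+FP)(TN+FN))
Numerator = 431·109 − 188·541 = -54729
Denominator = √(619·972·297·650) = √116152007400 = 340810.8088
MCC = -54729 / 340810.8088 = -0.161

-0.161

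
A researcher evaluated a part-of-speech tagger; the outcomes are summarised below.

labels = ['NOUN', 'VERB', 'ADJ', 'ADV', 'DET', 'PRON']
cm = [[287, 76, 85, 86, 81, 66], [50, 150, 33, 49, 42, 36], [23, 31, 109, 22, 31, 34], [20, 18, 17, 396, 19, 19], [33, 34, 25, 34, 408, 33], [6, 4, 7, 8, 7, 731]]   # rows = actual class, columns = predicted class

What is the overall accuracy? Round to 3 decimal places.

Accuracy = trace / total = (287+150+109+396+408+731=2081) / 3110 = 2081/3110 = 0.669

0.669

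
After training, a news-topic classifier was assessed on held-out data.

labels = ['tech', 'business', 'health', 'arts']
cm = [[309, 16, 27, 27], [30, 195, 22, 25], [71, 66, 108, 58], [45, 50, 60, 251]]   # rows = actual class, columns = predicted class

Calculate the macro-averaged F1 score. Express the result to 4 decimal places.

Per-class F1 score (2·TP/(2·TP+FP+FN)):
  tech: TP=309, FP=30+71+45=146, FN=16+27+27=70 → 618/834 = 0.74101
  business: TP=195, FP=16+66+50=132, FN=30+22+25=77 → 390/599 = 0.65109
  health: TP=108, FP=27+22+60=109, FN=71+66+58=195 → 216/520 = 0.41538
  arts: TP=251, FP=27+25+58=110, FN=45+50+60=155 → 502/767 = 0.65450
Macro-F1 score = mean = (0.74101 + 0.65109 + 0.41538 + 0.65450) / 4 = 0.6155

0.6155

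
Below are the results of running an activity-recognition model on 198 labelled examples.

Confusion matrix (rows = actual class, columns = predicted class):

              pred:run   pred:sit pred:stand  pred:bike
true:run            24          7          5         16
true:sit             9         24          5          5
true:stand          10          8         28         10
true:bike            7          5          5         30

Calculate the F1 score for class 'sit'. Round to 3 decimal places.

0.552

Treat 'sit' as positive and all other classes as negative.
F1 score = 2·TP/(2·TP+FP+FN).
sit: TP=24, FP=7+8+5=20, FN=9+5+5=19 → 48/87 = 0.5517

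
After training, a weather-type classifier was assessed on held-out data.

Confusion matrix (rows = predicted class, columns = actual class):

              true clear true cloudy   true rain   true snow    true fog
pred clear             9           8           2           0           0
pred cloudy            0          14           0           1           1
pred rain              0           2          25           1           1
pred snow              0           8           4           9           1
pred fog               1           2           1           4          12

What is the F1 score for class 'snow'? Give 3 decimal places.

0.486

F1 score = 2·TP/(2·TP+FP+FN).
snow: TP=9, FP=0+8+4+1=13, FN=0+1+1+4=6 → 18/37 = 0.4865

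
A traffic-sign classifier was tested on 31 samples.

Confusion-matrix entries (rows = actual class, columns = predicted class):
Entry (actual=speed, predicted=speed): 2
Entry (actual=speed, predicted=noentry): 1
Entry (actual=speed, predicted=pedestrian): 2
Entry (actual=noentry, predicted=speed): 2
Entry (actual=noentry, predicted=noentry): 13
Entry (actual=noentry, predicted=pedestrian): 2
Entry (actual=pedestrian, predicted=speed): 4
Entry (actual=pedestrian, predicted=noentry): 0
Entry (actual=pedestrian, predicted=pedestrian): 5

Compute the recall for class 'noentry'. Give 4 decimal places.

Take TP from the diagonal, FP from the rest of the 'noentry' prediction marginal, FN from the rest of the 'noentry' actual marginal.
recall = TP/(TP+FN).
noentry: TP=13, FN=2+2=4 → 13/17 = 0.76471

0.7647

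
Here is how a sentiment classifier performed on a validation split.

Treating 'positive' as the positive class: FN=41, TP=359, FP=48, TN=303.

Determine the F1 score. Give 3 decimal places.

0.890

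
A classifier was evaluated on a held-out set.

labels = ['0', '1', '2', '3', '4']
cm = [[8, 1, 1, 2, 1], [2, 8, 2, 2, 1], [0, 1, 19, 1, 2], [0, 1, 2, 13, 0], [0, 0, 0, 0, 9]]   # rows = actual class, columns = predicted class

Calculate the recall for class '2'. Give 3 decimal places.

0.826

Treat '2' as positive and all other classes as negative.
recall = TP/(TP+FN).
2: TP=19, FN=0+1+1+2=4 → 19/23 = 0.8261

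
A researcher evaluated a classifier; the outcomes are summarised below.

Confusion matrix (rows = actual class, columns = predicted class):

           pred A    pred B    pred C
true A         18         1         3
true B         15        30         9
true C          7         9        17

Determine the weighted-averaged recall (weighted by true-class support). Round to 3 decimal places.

0.596

Per-class recall (TP/(TP+FN)):
  A: TP=18, FN=1+3=4 → 18/22 = 0.8182
  B: TP=30, FN=15+9=24 → 30/54 = 0.5556
  C: TP=17, FN=7+9=16 → 17/33 = 0.5152
Weighted-recall = Σ (supportᵢ/N)·recallᵢ with N=109: (22/109)·0.8182 + (54/109)·0.5556 + (33/109)·0.5152 = 0.596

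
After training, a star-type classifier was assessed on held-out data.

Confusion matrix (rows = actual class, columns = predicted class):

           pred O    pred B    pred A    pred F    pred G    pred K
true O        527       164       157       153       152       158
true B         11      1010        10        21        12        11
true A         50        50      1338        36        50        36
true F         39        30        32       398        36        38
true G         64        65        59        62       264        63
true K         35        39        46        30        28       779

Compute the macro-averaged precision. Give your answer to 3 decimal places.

Per-class precision (TP/(TP+FP)):
  O: TP=527, FP=11+50+39+64+35=199 → 527/726 = 0.7259
  B: TP=1010, FP=164+50+30+65+39=348 → 1010/1358 = 0.7437
  A: TP=1338, FP=157+10+32+59+46=304 → 1338/1642 = 0.8149
  F: TP=398, FP=153+21+36+62+30=302 → 398/700 = 0.5686
  G: TP=264, FP=152+12+50+36+28=278 → 264/542 = 0.4871
  K: TP=779, FP=158+11+36+38+63=306 → 779/1085 = 0.7180
Macro-precision = mean = (0.7259 + 0.7437 + 0.8149 + 0.5686 + 0.4871 + 0.7180) / 6 = 0.676

0.676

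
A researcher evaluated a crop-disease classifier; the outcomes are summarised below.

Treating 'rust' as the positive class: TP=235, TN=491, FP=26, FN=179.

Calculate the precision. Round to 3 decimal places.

Precision = TP/(TP+FP) = 235/(235+26) = 235/261 = 0.900

0.900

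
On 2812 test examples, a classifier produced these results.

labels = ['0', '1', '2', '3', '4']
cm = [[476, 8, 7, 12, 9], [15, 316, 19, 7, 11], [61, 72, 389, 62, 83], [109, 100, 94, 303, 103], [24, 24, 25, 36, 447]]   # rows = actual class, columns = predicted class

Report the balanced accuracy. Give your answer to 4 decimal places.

0.7206

Balanced accuracy = mean of per-class recall.
  0: recall = 476/512 = 0.92969
  1: recall = 316/368 = 0.85870
  2: recall = 389/667 = 0.58321
  3: recall = 303/709 = 0.42736
  4: recall = 447/556 = 0.80396
Mean = (0.92969 + 0.85870 + 0.58321 + 0.42736 + 0.80396) / 5 = 0.7206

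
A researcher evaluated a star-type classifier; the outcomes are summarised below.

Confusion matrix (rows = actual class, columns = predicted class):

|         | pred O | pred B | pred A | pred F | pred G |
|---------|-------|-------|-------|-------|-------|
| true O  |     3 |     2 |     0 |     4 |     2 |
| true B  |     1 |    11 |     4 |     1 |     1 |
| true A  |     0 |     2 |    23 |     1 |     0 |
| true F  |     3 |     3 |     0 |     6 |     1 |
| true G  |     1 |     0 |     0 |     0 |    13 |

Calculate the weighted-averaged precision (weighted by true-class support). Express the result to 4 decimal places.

Per-class precision (TP/(TP+FP)):
  O: TP=3, FP=1+0+3+1=5 → 3/8 = 0.37500
  B: TP=11, FP=2+2+3+0=7 → 11/18 = 0.61111
  A: TP=23, FP=0+4+0+0=4 → 23/27 = 0.85185
  F: TP=6, FP=4+1+1+0=6 → 6/12 = 0.50000
  G: TP=13, FP=2+1+0+1=4 → 13/17 = 0.76471
Weighted-precision = Σ (supportᵢ/N)·precisionᵢ with N=82: (11/82)·0.37500 + (18/82)·0.61111 + (26/82)·0.85185 + (13/82)·0.50000 + (14/82)·0.76471 = 0.6644

0.6644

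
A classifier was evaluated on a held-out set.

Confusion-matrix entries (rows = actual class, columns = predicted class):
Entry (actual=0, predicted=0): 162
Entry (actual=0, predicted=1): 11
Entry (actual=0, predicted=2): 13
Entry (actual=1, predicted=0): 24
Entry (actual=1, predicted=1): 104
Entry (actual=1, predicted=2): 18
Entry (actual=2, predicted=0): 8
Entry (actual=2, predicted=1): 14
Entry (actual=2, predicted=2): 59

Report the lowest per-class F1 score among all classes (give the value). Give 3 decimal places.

0.690

Per-class F1 score (2·TP/(2·TP+FP+FN)):
  0: TP=162, FP=24+8=32, FN=11+13=24 → 324/380 = 0.8526
  1: TP=104, FP=11+14=25, FN=24+18=42 → 208/275 = 0.7564
  2: TP=59, FP=13+18=31, FN=8+14=22 → 118/171 = 0.6901
Lowest is class '2' with F1 score = 0.690.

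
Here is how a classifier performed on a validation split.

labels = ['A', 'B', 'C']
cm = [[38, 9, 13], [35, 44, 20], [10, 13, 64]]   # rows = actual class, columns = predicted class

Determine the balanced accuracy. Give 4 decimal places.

0.6045

Balanced accuracy = mean of per-class recall.
  A: recall = 38/60 = 0.63333
  B: recall = 44/99 = 0.44444
  C: recall = 64/87 = 0.73563
Mean = (0.63333 + 0.44444 + 0.73563) / 3 = 0.6045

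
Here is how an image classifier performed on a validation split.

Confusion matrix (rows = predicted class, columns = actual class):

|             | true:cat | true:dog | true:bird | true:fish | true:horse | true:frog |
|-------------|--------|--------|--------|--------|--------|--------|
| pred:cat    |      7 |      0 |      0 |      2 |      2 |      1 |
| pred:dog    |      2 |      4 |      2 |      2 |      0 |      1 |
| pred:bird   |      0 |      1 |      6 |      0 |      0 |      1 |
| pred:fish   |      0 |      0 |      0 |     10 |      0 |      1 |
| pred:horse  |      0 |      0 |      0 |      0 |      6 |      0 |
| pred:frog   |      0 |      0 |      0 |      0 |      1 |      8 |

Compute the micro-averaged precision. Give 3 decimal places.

0.719

Micro-averaging pools counts across classes: ΣTP=41, ΣFP=16, ΣFN=16.
Micro-precision = TP/(TP+FP) on pooled counts = 0.719 (equals overall accuracy in single-label multiclass).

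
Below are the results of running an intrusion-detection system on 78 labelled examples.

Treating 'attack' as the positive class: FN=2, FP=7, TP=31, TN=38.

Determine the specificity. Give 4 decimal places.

Specificity = TN/(TN+FP) = 38/(38+7) = 0.8444

0.8444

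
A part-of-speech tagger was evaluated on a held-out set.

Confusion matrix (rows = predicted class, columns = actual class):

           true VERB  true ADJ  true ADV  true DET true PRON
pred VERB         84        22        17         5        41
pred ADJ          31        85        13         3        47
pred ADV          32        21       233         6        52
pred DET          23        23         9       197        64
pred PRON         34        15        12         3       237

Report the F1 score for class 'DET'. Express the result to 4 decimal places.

Take TP from the diagonal, FP from the rest of the 'DET' prediction marginal, FN from the rest of the 'DET' actual marginal.
F1 score = 2·TP/(2·TP+FP+FN).
DET: TP=197, FP=23+23+9+64=119, FN=5+3+6+3=17 → 394/530 = 0.74340

0.7434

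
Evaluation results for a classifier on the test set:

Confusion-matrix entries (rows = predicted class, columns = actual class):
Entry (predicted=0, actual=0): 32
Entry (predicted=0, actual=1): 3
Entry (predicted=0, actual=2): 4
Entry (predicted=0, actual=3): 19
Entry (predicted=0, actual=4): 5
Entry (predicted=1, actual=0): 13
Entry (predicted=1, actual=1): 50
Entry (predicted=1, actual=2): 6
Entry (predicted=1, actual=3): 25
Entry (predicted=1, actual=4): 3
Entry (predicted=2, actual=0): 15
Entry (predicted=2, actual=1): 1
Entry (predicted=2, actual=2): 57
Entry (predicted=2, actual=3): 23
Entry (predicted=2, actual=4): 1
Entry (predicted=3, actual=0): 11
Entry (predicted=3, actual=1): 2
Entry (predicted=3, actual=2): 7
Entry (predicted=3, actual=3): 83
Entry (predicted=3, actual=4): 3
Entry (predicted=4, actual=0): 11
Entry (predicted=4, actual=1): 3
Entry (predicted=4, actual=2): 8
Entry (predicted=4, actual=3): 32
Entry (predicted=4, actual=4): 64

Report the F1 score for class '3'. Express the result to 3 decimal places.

0.576

Take TP from the diagonal, FP from the rest of the '3' prediction marginal, FN from the rest of the '3' actual marginal.
F1 score = 2·TP/(2·TP+FP+FN).
3: TP=83, FP=11+2+7+3=23, FN=19+25+23+32=99 → 166/288 = 0.5764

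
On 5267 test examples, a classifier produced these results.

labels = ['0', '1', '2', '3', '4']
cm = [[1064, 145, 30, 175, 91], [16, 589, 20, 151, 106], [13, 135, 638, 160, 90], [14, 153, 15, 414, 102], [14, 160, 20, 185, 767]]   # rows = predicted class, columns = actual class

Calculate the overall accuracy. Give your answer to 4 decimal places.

0.6592

Accuracy = trace / total = (1064+589+638+414+767=3472) / 5267 = 3472/5267 = 0.6592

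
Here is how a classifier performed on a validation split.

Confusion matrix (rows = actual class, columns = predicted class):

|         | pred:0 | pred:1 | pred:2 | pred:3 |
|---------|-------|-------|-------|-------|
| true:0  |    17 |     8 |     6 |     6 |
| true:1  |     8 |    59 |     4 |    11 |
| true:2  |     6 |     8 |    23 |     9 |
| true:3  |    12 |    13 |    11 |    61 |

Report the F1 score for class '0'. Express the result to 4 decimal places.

0.4250

Treat '0' as positive and all other classes as negative.
F1 score = 2·TP/(2·TP+FP+FN).
0: TP=17, FP=8+6+12=26, FN=8+6+6=20 → 34/80 = 0.42500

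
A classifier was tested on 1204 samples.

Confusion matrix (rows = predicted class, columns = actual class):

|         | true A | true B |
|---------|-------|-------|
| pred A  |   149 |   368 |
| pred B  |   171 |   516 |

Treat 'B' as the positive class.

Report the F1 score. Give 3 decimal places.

Precision = TP/(TP+FP) = 516/687 = 0.7511
Recall = TP/(TP+FN) = 516/884 = 0.5837
F1 = 2·TP/(2·TP+FP+FN) = 1032/1571 = 0.657

0.657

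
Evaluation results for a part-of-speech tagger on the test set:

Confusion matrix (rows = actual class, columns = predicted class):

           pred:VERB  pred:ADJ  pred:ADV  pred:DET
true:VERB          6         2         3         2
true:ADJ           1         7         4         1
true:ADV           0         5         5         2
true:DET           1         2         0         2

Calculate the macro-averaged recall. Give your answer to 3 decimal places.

0.454

Per-class recall (TP/(TP+FN)):
  VERB: TP=6, FN=2+3+2=7 → 6/13 = 0.4615
  ADJ: TP=7, FN=1+4+1=6 → 7/13 = 0.5385
  ADV: TP=5, FN=0+5+2=7 → 5/12 = 0.4167
  DET: TP=2, FN=1+2+0=3 → 2/5 = 0.4000
Macro-recall = mean = (0.4615 + 0.5385 + 0.4167 + 0.4000) / 4 = 0.454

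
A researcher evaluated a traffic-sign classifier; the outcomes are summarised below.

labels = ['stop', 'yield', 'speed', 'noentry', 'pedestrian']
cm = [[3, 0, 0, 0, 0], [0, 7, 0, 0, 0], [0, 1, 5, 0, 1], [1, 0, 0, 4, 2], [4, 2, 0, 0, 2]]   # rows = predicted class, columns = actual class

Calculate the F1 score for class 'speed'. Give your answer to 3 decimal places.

0.833

One-vs-rest for 'speed': TP = diagonal; FP = other classes predicted 'speed'; FN = 'speed' predicted as other.
F1 score = 2·TP/(2·TP+FP+FN).
speed: TP=5, FP=0+1+0+1=2, FN=0+0+0+0=0 → 10/12 = 0.8333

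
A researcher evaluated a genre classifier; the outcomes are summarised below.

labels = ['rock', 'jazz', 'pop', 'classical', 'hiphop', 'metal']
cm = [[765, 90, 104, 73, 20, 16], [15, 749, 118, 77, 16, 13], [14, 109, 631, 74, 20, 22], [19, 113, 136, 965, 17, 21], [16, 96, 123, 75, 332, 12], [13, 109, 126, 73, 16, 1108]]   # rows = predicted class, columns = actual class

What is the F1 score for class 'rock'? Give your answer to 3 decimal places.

One-vs-rest for 'rock': TP = diagonal; FP = other classes predicted 'rock'; FN = 'rock' predicted as other.
F1 score = 2·TP/(2·TP+FP+FN).
rock: TP=765, FP=90+104+73+20+16=303, FN=15+14+19+16+13=77 → 1530/1910 = 0.8010

0.801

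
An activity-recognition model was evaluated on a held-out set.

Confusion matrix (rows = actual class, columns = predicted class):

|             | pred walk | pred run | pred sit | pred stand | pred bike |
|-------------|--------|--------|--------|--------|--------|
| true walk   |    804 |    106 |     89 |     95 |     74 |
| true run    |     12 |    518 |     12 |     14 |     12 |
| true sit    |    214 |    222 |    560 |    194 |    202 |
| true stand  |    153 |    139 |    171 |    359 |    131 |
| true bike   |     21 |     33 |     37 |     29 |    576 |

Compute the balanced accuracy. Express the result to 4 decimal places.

0.6414

Balanced accuracy = mean of per-class recall.
  walk: recall = 804/1168 = 0.68836
  run: recall = 518/568 = 0.91197
  sit: recall = 560/1392 = 0.40230
  stand: recall = 359/953 = 0.37671
  bike: recall = 576/696 = 0.82759
Mean = (0.68836 + 0.91197 + 0.40230 + 0.37671 + 0.82759) / 5 = 0.6414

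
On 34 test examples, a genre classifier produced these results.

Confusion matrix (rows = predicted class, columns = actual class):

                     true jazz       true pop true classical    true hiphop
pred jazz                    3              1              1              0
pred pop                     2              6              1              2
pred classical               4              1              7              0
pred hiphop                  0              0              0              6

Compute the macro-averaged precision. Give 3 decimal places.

Per-class precision (TP/(TP+FP)):
  jazz: TP=3, FP=1+1+0=2 → 3/5 = 0.6000
  pop: TP=6, FP=2+1+2=5 → 6/11 = 0.5455
  classical: TP=7, FP=4+1+0=5 → 7/12 = 0.5833
  hiphop: TP=6, FP=0+0+0=0 → 6/6 = 1.0000
Macro-precision = mean = (0.6000 + 0.5455 + 0.5833 + 1.0000) / 4 = 0.682

0.682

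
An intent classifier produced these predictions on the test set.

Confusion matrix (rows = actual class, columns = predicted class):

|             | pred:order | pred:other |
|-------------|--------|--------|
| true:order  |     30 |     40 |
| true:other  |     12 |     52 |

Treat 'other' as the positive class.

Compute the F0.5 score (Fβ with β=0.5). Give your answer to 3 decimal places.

0.602

Fβ = (1+β²)·TP / ((1+β²)·TP + β²·FN + FP), with β²=1/4
= 1.25·52 / (1.25·52 + 0.25·12 + 40) = 0.602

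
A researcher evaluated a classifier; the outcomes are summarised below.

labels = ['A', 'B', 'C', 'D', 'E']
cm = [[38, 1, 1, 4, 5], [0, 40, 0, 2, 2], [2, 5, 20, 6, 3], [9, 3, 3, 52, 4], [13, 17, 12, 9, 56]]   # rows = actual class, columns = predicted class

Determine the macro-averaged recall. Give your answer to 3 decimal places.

0.699

Per-class recall (TP/(TP+FN)):
  A: TP=38, FN=1+1+4+5=11 → 38/49 = 0.7755
  B: TP=40, FN=0+0+2+2=4 → 40/44 = 0.9091
  C: TP=20, FN=2+5+6+3=16 → 20/36 = 0.5556
  D: TP=52, FN=9+3+3+4=19 → 52/71 = 0.7324
  E: TP=56, FN=13+17+12+9=51 → 56/107 = 0.5234
Macro-recall = mean = (0.7755 + 0.9091 + 0.5556 + 0.7324 + 0.5234) / 5 = 0.699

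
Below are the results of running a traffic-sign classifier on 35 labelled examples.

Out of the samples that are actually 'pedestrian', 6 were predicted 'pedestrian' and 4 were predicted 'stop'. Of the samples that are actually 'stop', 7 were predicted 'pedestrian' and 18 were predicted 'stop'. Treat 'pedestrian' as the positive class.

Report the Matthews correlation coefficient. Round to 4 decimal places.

MCC = (TP·TN − FP·FN) / √((TP+FP)(TP+FN)(TN+FP)(TN+FN))
Numerator = 6·18 − 7·4 = 80
Denominator = √(13·10·25·22) = √71500 = 267.3948
MCC = 80 / 267.3948 = 0.2992

0.2992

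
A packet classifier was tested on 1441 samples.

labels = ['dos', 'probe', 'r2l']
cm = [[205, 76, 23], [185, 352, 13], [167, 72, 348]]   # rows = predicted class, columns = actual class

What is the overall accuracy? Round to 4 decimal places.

Accuracy = trace / total = (205+352+348=905) / 1441 = 905/1441 = 0.6280

0.6280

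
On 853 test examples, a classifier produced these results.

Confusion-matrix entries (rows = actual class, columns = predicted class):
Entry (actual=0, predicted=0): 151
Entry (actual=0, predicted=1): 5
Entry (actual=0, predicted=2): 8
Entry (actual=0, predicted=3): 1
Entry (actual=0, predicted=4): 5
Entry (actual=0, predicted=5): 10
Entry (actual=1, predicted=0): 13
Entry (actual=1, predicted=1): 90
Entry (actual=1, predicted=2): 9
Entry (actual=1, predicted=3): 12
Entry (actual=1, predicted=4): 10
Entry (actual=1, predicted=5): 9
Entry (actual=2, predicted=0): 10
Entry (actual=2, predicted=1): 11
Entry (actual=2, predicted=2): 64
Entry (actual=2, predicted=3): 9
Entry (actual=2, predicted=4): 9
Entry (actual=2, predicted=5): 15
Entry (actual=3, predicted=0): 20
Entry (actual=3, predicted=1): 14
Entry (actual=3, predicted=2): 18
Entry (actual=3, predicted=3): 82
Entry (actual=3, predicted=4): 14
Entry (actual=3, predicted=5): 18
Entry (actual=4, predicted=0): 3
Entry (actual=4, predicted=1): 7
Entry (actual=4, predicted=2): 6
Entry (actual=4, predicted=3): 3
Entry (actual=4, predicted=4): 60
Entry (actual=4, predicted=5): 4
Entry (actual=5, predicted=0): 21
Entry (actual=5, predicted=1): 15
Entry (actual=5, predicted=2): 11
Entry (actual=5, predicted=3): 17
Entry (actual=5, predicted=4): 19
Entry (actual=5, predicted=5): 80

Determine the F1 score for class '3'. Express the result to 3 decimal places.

0.566

F1 score = 2·TP/(2·TP+FP+FN).
3: TP=82, FP=1+12+9+3+17=42, FN=20+14+18+14+18=84 → 164/290 = 0.5655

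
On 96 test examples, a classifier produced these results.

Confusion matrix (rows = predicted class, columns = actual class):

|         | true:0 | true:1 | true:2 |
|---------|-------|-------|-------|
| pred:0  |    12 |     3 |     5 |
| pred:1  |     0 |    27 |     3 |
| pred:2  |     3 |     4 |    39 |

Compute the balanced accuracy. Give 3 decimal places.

0.808

Balanced accuracy = mean of per-class recall.
  0: recall = 12/15 = 0.8000
  1: recall = 27/34 = 0.7941
  2: recall = 39/47 = 0.8298
Mean = (0.8000 + 0.7941 + 0.8298) / 3 = 0.808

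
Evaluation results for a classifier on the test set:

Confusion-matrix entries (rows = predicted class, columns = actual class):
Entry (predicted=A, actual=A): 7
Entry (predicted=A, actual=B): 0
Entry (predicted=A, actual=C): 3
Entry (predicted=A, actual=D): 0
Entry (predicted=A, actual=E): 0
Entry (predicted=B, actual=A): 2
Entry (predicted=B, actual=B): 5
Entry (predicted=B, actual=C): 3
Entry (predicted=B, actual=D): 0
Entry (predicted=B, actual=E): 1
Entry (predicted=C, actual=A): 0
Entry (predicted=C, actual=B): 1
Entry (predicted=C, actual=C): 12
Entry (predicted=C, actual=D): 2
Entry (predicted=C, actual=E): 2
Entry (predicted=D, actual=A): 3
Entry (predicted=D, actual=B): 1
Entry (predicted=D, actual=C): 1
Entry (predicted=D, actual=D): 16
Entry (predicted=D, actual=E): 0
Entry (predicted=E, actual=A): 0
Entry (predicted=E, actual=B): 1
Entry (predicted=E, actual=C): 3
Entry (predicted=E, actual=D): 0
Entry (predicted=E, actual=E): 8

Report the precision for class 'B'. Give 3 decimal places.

One-vs-rest for 'B': TP = diagonal; FP = other classes predicted 'B'; FN = 'B' predicted as other.
precision = TP/(TP+FP).
B: TP=5, FP=2+3+0+1=6 → 5/11 = 0.4545

0.455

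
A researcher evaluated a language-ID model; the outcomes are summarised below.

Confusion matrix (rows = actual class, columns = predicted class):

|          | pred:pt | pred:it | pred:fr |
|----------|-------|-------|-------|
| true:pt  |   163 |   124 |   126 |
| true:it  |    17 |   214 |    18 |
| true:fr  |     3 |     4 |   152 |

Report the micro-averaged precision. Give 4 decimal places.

0.6443

Micro-averaging pools counts across classes: ΣTP=529, ΣFP=292, ΣFN=292.
Micro-precision = TP/(TP+FP) on pooled counts = 0.6443 (equals overall accuracy in single-label multiclass).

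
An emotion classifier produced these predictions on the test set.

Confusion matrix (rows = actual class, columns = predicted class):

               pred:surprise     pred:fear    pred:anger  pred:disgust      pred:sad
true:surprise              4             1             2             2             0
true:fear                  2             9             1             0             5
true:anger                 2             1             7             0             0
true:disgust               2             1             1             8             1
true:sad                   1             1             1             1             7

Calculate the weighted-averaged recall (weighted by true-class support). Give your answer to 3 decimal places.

Per-class recall (TP/(TP+FN)):
  surprise: TP=4, FN=1+2+2+0=5 → 4/9 = 0.4444
  fear: TP=9, FN=2+1+0+5=8 → 9/17 = 0.5294
  anger: TP=7, FN=2+1+0+0=3 → 7/10 = 0.7000
  disgust: TP=8, FN=2+1+1+1=5 → 8/13 = 0.6154
  sad: TP=7, FN=1+1+1+1=4 → 7/11 = 0.6364
Weighted-recall = Σ (supportᵢ/N)·recallᵢ with N=60: (9/60)·0.4444 + (17/60)·0.5294 + (10/60)·0.7000 + (13/60)·0.6154 + (11/60)·0.6364 = 0.583

0.583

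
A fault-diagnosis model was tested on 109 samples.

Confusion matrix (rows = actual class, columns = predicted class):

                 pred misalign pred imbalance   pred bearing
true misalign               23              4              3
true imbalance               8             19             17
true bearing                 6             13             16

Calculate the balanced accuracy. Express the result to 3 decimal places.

0.552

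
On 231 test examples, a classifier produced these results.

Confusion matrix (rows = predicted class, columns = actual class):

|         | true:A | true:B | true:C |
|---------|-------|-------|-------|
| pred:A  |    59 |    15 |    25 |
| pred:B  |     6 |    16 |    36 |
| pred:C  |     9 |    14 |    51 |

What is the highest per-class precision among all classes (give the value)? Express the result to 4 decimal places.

0.6892

Per-class precision (TP/(TP+FP)):
  A: TP=59, FP=15+25=40 → 59/99 = 0.59596
  B: TP=16, FP=6+36=42 → 16/58 = 0.27586
  C: TP=51, FP=9+14=23 → 51/74 = 0.68919
Highest is class 'C' with precision = 0.6892.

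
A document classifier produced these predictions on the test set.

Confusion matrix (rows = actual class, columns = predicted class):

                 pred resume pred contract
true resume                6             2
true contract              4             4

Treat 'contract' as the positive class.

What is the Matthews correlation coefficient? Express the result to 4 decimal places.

0.2582

MCC = (TP·TN − FP·FN) / √((TP+FP)(TP+FN)(TN+FP)(TN+FN))
Numerator = 4·6 − 2·4 = 16
Denominator = √(6·8·8·10) = √3840 = 61.9677
MCC = 16 / 61.9677 = 0.2582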